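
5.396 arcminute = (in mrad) 1.57. Check: 1 arcminute = 0.00029088821 rad, so 5.396 arcminute = 5.396 * 0.00029088821 = 0.0015696328 rad. 1 mrad = 0.001 rad, so 0.0015696328 rad = 0.0015696328 / 0.001 = 1.5696328 mrad ≈ 1.57 mrad (4 s.f.).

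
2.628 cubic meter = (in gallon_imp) 578.1. Check: 2.628 cubic meter = 2.628 m^3. 1 gallon_imp = 0.00454609 m^3, so 2.628 m^3 = 2.628 / 0.00454609 = 578.07918 gallon_imp ≈ 578.1 gallon_imp (4 s.f.).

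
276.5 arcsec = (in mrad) 1.341. Check: 1 arcsec = 4.8481368e-06 rad, so 276.5 arcsec = 276.5 * 4.8481368e-06 = 0.0013405098 rad. 1 mrad = 0.001 rad, so 0.0013405098 rad = 0.0013405098 / 0.001 = 1.3405098 mrad ≈ 1.341 mrad (4 s.f.).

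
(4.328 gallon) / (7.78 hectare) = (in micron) 0.2106. Check: 1 gallon = 0.0037854118 m^3, so 4.328 gallon = 4.328 * 0.0037854118 = 0.016383262 m^3. 1 hectare = 10000 m^2, so 7.78 hectare = 7.78 * 10000 = 77800 m^2. Combine: 0.016383262 m^3 / 77800 m^2 = 2.1058178e-07 m. 1 micron = 1e-06 m, so 2.1058178e-07 m = 2.1058178e-07 / 1e-06 = 0.21058178 micron ≈ 0.2106 micron (4 s.f.).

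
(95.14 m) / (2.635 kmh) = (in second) 130. Check: 95.14 m is already in m. 1 kmh = 0.27777778 m/s, so 2.635 kmh = 2.635 * 0.27777778 = 0.73194444 m/s. Combine: 95.14 m / 0.73194444 m/s = 129.98254 s. 129.98254 s = 129.98254 second ≈ 130 second (4 s.f.).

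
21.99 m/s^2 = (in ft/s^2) 72.15. Check: 1 ft/s^2 = 0.3048 m/s^2, so 21.99 m/s^2 = 21.99 / 0.3048 = 72.145669 ft/s^2 ≈ 72.15 ft/s^2 (4 s.f.).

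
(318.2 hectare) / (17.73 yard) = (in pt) 5.564e+08. Check: 1 hectare = 10000 m^2, so 318.2 hectare = 318.2 * 10000 = 3182000 m^2. 1 yard = 0.9144 m, so 17.73 yard = 17.73 * 0.9144 = 16.212312 m. Combine: 3182000 m^2 / 16.212312 m = 196270.59 m. 1 pt = 0.00035277778 m, so 196270.59 m = 196270.59 / 0.00035277778 = 5.5635757e+08 pt ≈ 5.564e+08 pt (4 s.f.).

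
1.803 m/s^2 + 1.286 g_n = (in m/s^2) 1.803 m/s^2 is already in m/s^2. 1 g_n = 9.80665 m/s^2, so 1.286 g_n = 1.286 * 9.80665 = 12.611352 m/s^2. Sum: 1.803 + 12.611352 = 14.414352 m/s^2. Result: 14.414352 m/s^2 ≈ 14.41 m/s^2 (4 s.f.). Final answer: 14.41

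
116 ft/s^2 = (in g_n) 3.605. Check: 1 ft/s^2 = 0.3048 m/s^2, so 116 ft/s^2 = 116 * 0.3048 = 35.3568 m/s^2. 1 g_n = 9.80665 m/s^2, so 35.3568 m/s^2 = 35.3568 / 9.80665 = 3.6053902 g_n ≈ 3.605 g_n (4 s.f.).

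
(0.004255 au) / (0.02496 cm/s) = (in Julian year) 1 au = 1.4959787e+11 m, so 0.004255 au = 0.004255 * 1.4959787e+11 = 6.3653894e+08 m. 1 cm/s = 0.01 m/s, so 0.02496 cm/s = 0.02496 * 0.01 = 0.0002496 m/s. Combine: 6.3653894e+08 m / 0.0002496 m/s = 2.5502361e+12 s. 1 Julian year = 31557600 s, so 2.5502361e+12 s = 2.5502361e+12 / 31557600 = 80812.107 Julian year ≈ 8.081e+04 Julian year (4 s.f.). Final answer: 8.081e+04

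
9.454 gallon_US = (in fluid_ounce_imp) 1260. Check: 1 gallon_US = 0.0037854118 m^3, so 9.454 gallon_US = 9.454 * 0.0037854118 = 0.035787283 m^3. 1 fluid_ounce_imp = 2.8413063e-05 m^3, so 0.035787283 m^3 = 0.035787283 / 2.8413063e-05 = 1259.5363 fluid_ounce_imp ≈ 1260 fluid_ounce_imp (4 s.f.).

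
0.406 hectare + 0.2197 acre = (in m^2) 4949. Check: 1 hectare = 10000 m^2, so 0.406 hectare = 0.406 * 10000 = 4060 m^2. 1 acre = 4046.8564 m^2, so 0.2197 acre = 0.2197 * 4046.8564 = 889.09436 m^2. Sum: 4060 + 889.09436 = 4949.0944 m^2. Result: 4949.0944 m^2 ≈ 4949 m^2 (4 s.f.).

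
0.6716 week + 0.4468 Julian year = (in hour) 4029. Check: 1 week = 604800 s, so 0.6716 week = 0.6716 * 604800 = 406183.68 s. 1 Julian year = 31557600 s, so 0.4468 Julian year = 0.4468 * 31557600 = 14099936 s. Sum: 406183.68 + 14099936 = 14506119 s. 1 hour = 3600 s, so 14506119 s = 14506119 / 3600 = 4029.4776 hour ≈ 4029 hour (4 s.f.).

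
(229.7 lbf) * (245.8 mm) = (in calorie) 1 lbf = 4.4482216 N, so 229.7 lbf = 229.7 * 4.4482216 = 1021.7565 N. 1 mm = 0.001 m, so 245.8 mm = 245.8 * 0.001 = 0.2458 m. Combine: 1021.7565 N * 0.2458 m = 251.14775 J. 1 calorie = 4.184 J, so 251.14775 J = 251.14775 / 4.184 = 60.025753 calorie ≈ 60.03 calorie (4 s.f.). Final answer: 60.03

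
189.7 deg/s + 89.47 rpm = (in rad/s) 1 deg/s = 0.017453293 rad/s, so 189.7 deg/s = 189.7 * 0.017453293 = 3.3108896 rad/s. 1 rpm = 0.10471976 rad/s, so 89.47 rpm = 89.47 * 0.10471976 = 9.3692765 rad/s. Sum: 3.3108896 + 9.3692765 = 12.680166 rad/s. Result: 12.680166 rad/s ≈ 12.68 rad/s (4 s.f.). Final answer: 12.68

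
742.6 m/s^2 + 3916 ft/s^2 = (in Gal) 1.936e+05. Check: 742.6 m/s^2 is already in m/s^2. 1 ft/s^2 = 0.3048 m/s^2, so 3916 ft/s^2 = 3916 * 0.3048 = 1193.5968 m/s^2. Sum: 742.6 + 1193.5968 = 1936.1968 m/s^2. 1 Gal = 0.01 m/s^2, so 1936.1968 m/s^2 = 1936.1968 / 0.01 = 193619.68 Gal ≈ 1.936e+05 Gal (4 s.f.).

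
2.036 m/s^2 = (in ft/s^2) 1 ft/s^2 = 0.3048 m/s^2, so 2.036 m/s^2 = 2.036 / 0.3048 = 6.67979 ft/s^2 ≈ 6.68 ft/s^2 (4 s.f.). Final answer: 6.68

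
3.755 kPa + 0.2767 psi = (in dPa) 1 kPa = 1000 Pa, so 3.755 kPa = 3.755 * 1000 = 3755 Pa. 1 psi = 6894.7573 Pa, so 0.2767 psi = 0.2767 * 6894.7573 = 1907.7793 Pa. Sum: 3755 + 1907.7793 = 5662.7793 Pa. 1 dPa = 0.1 Pa, so 5662.7793 Pa = 5662.7793 / 0.1 = 56627.793 dPa ≈ 5.663e+04 dPa (4 s.f.). Final answer: 5.663e+04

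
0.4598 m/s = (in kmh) 1.655. Check: 1 kmh = 0.27777778 m/s, so 0.4598 m/s = 0.4598 / 0.27777778 = 1.65528 kmh ≈ 1.655 kmh (4 s.f.).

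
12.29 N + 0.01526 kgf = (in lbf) 2.797. Check: 12.29 N is already in N. 1 kgf = 9.80665 N, so 0.01526 kgf = 0.01526 * 9.80665 = 0.14964948 N. Sum: 12.29 + 0.14964948 = 12.439649 N. 1 lbf = 4.4482216 N, so 12.439649 N = 12.439649 / 4.4482216 = 2.7965445 lbf ≈ 2.797 lbf (4 s.f.).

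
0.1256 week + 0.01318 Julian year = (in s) 1 week = 604800 s, so 0.1256 week = 0.1256 * 604800 = 75962.88 s. 1 Julian year = 31557600 s, so 0.01318 Julian year = 0.01318 * 31557600 = 415929.17 s. Sum: 75962.88 + 415929.17 = 491892.05 s. Result: 491892.05 s ≈ 4.919e+05 s (4 s.f.). Final answer: 4.919e+05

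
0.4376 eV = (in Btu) 1 eV = 1.6021766e-19 J, so 0.4376 eV = 0.4376 * 1.6021766e-19 = 7.011125e-20 J. 1 Btu = 1055.0559 J, so 7.011125e-20 J = 7.011125e-20 / 1055.0559 = 6.6452643e-23 Btu ≈ 6.645e-23 Btu (4 s.f.). Final answer: 6.645e-23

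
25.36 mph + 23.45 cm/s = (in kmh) 1 mph = 0.44704 m/s, so 25.36 mph = 25.36 * 0.44704 = 11.336934 m/s. 1 cm/s = 0.01 m/s, so 23.45 cm/s = 23.45 * 0.01 = 0.2345 m/s. Sum: 11.336934 + 0.2345 = 11.571434 m/s. 1 kmh = 0.27777778 m/s, so 11.571434 m/s = 11.571434 / 0.27777778 = 41.657164 kmh ≈ 41.66 kmh (4 s.f.). Final answer: 41.66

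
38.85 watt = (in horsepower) 0.0521. Check: 38.85 watt = 38.85 W. 1 horsepower = 745.69987 W, so 38.85 W = 38.85 / 745.69987 = 0.052098708 horsepower ≈ 0.0521 horsepower (4 s.f.).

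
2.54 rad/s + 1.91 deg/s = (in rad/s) 2.573. Check: 2.54 rad/s is already in rad/s. 1 deg/s = 0.017453293 rad/s, so 1.91 deg/s = 1.91 * 0.017453293 = 0.033335789 rad/s. Sum: 2.54 + 0.033335789 = 2.5733358 rad/s. Result: 2.5733358 rad/s ≈ 2.573 rad/s (4 s.f.).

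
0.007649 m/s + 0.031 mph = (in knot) 0.007649 m/s is already in m/s. 1 mph = 0.44704 m/s, so 0.031 mph = 0.031 * 0.44704 = 0.01385824 m/s. Sum: 0.007649 + 0.01385824 = 0.02150724 m/s. 1 knot = 0.51444444 m/s, so 0.02150724 m/s = 0.02150724 / 0.51444444 = 0.04180673 knot ≈ 0.04181 knot (4 s.f.). Final answer: 0.04181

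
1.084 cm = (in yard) 1 cm = 0.01 m, so 1.084 cm = 1.084 * 0.01 = 0.01084 m. 1 yard = 0.9144 m, so 0.01084 m = 0.01084 / 0.9144 = 0.011854768 yard ≈ 0.01185 yard (4 s.f.). Final answer: 0.01185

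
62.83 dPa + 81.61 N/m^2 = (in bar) 1 dPa = 0.1 Pa, so 62.83 dPa = 62.83 * 0.1 = 6.283 Pa. 81.61 N/m^2 = 81.61 Pa. Sum: 6.283 + 81.61 = 87.893 Pa. 1 bar = 100000 Pa, so 87.893 Pa = 87.893 / 100000 = 0.00087893 bar ≈ 0.0008789 bar (4 s.f.). Final answer: 0.0008789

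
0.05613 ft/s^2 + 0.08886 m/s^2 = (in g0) 0.01081. Check: 1 ft/s^2 = 0.3048 m/s^2, so 0.05613 ft/s^2 = 0.05613 * 0.3048 = 0.017108424 m/s^2. 0.08886 m/s^2 is already in m/s^2. Sum: 0.017108424 + 0.08886 = 0.10596842 m/s^2. 1 g0 = 9.80665 m/s^2, so 0.10596842 m/s^2 = 0.10596842 / 9.80665 = 0.010805772 g0 ≈ 0.01081 g0 (4 s.f.).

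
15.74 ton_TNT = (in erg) 1 ton_TNT = 4.184e+09 J, so 15.74 ton_TNT = 15.74 * 4.184e+09 = 6.585616e+10 J. 1 erg = 1e-07 J, so 6.585616e+10 J = 6.585616e+10 / 1e-07 = 6.585616e+17 erg ≈ 6.586e+17 erg (4 s.f.). Final answer: 6.586e+17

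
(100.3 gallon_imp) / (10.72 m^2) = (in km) 1 gallon_imp = 0.00454609 m^3, so 100.3 gallon_imp = 100.3 * 0.00454609 = 0.45597283 m^3. 10.72 m^2 is already in m^2. Combine: 0.45597283 m^3 / 10.72 m^2 = 0.042534779 m. 1 km = 1000 m, so 0.042534779 m = 0.042534779 / 1000 = 4.2534779e-05 km ≈ 4.253e-05 km (4 s.f.). Final answer: 4.253e-05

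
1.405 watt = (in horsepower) 1.405 watt = 1.405 W. 1 horsepower = 745.69987 W, so 1.405 W = 1.405 / 745.69987 = 0.001884136 horsepower ≈ 0.001884 horsepower (4 s.f.). Final answer: 0.001884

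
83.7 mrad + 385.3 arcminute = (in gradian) 1 mrad = 0.001 rad, so 83.7 mrad = 83.7 * 0.001 = 0.0837 rad. 1 arcminute = 0.00029088821 rad, so 385.3 arcminute = 385.3 * 0.00029088821 = 0.11207923 rad. Sum: 0.0837 + 0.11207923 = 0.19577923 rad. 1 gradian = 0.015707963 rad, so 0.19577923 rad = 0.19577923 / 0.015707963 = 12.463693 gradian ≈ 12.46 gradian (4 s.f.). Final answer: 12.46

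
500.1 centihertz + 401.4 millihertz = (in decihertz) 54.02. Check: 1 centihertz = 0.01 Hz, so 500.1 centihertz = 500.1 * 0.01 = 5.001 Hz. 1 millihertz = 0.001 Hz, so 401.4 millihertz = 401.4 * 0.001 = 0.4014 Hz. Sum: 5.001 + 0.4014 = 5.4024 Hz. 1 decihertz = 0.1 Hz, so 5.4024 Hz = 5.4024 / 0.1 = 54.024 decihertz ≈ 54.02 decihertz (4 s.f.).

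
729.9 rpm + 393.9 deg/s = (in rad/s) 1 rpm = 0.10471976 rad/s, so 729.9 rpm = 729.9 * 0.10471976 = 76.434949 rad/s. 1 deg/s = 0.017453293 rad/s, so 393.9 deg/s = 393.9 * 0.017453293 = 6.8748519 rad/s. Sum: 76.434949 + 6.8748519 = 83.309801 rad/s. Result: 83.309801 rad/s ≈ 83.31 rad/s (4 s.f.). Final answer: 83.31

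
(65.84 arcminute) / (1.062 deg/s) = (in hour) 1 arcminute = 0.00029088821 rad, so 65.84 arcminute = 65.84 * 0.00029088821 = 0.01915208 rad. 1 deg/s = 0.017453293 rad/s, so 1.062 deg/s = 1.062 * 0.017453293 = 0.018535397 rad/s. Combine: 0.01915208 rad / 0.018535397 rad/s = 1.0332706 s. 1 hour = 3600 s, so 1.0332706 s = 1.0332706 / 3600 = 0.0002870196 hour ≈ 0.000287 hour (4 s.f.). Final answer: 0.000287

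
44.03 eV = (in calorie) 1.686e-18. Check: 1 eV = 1.6021766e-19 J, so 44.03 eV = 44.03 * 1.6021766e-19 = 7.0543837e-18 J. 1 calorie = 4.184 J, so 7.0543837e-18 J = 7.0543837e-18 / 4.184 = 1.6860382e-18 calorie ≈ 1.686e-18 calorie (4 s.f.).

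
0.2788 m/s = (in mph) 1 mph = 0.44704 m/s, so 0.2788 m/s = 0.2788 / 0.44704 = 0.62365784 mph ≈ 0.6237 mph (4 s.f.). Final answer: 0.6237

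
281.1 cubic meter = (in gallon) 7.426e+04. Check: 281.1 cubic meter = 281.1 m^3. 1 gallon = 0.0037854118 m^3, so 281.1 m^3 = 281.1 / 0.0037854118 = 74258.764 gallon ≈ 7.426e+04 gallon (4 s.f.).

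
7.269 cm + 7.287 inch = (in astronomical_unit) 1.723e-12. Check: 1 cm = 0.01 m, so 7.269 cm = 7.269 * 0.01 = 0.07269 m. 1 inch = 0.0254 m, so 7.287 inch = 7.287 * 0.0254 = 0.1850898 m. Sum: 0.07269 + 0.1850898 = 0.2577798 m. 1 astronomical_unit = 1.4959787e+11 m, so 0.2577798 m = 0.2577798 / 1.4959787e+11 = 1.7231515e-12 astronomical_unit ≈ 1.723e-12 astronomical_unit (4 s.f.).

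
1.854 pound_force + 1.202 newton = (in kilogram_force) 0.9635. Check: 1 pound_force = 4.4482216 N, so 1.854 pound_force = 1.854 * 4.4482216 = 8.2470029 N. 1.202 newton = 1.202 N. Sum: 8.2470029 + 1.202 = 9.4490029 N. 1 kilogram_force = 9.80665 N, so 9.4490029 N = 9.4490029 / 9.80665 = 0.96353014 kilogram_force ≈ 0.9635 kilogram_force (4 s.f.).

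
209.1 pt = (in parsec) 1 pt = 0.00035277778 m, so 209.1 pt = 209.1 * 0.00035277778 = 0.073765833 m. 1 parsec = 3.0856776e+16 m, so 0.073765833 m = 0.073765833 / 3.0856776e+16 = 2.3905878e-18 parsec ≈ 2.391e-18 parsec (4 s.f.). Final answer: 2.391e-18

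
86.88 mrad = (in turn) 1 mrad = 0.001 rad, so 86.88 mrad = 86.88 * 0.001 = 0.08688 rad. 1 turn = 6.2831853 rad, so 0.08688 rad = 0.08688 / 6.2831853 = 0.013827381 turn ≈ 0.01383 turn (4 s.f.). Final answer: 0.01383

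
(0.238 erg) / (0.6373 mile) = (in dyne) 1 erg = 1e-07 J, so 0.238 erg = 0.238 * 1e-07 = 2.38e-08 J. 1 mile = 1609.344 m, so 0.6373 mile = 0.6373 * 1609.344 = 1025.6349 m. Combine: 2.38e-08 J / 1025.6349 m = 2.3205138e-11 N. 1 dyne = 1e-05 N, so 2.3205138e-11 N = 2.3205138e-11 / 1e-05 = 2.3205138e-06 dyne ≈ 2.321e-06 dyne (4 s.f.). Final answer: 2.321e-06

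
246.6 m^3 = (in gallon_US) 6.514e+04. Check: 1 gallon_US = 0.0037854118 m^3, so 246.6 m^3 = 246.6 / 0.0037854118 = 65144.828 gallon_US ≈ 6.514e+04 gallon_US (4 s.f.).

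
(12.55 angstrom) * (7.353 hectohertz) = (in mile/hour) 2.064e-06. Check: 1 angstrom = 1e-10 m, so 12.55 angstrom = 12.55 * 1e-10 = 1.255e-09 m. 1 hectohertz = 100 Hz, so 7.353 hectohertz = 7.353 * 100 = 735.3 Hz. Combine: 1.255e-09 m * 735.3 Hz = 9.228015e-07 m/s. 1 mile/hour = 0.44704 m/s, so 9.228015e-07 m/s = 9.228015e-07 / 0.44704 = 2.0642482e-06 mile/hour ≈ 2.064e-06 mile/hour (4 s.f.).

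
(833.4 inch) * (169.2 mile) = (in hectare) 576.4. Check: 1 inch = 0.0254 m, so 833.4 inch = 833.4 * 0.0254 = 21.16836 m. 1 mile = 1609.344 m, so 169.2 mile = 169.2 * 1609.344 = 272301 m. Combine: 21.16836 m * 272301 m = 5764165.7 m^2. 1 hectare = 10000 m^2, so 5764165.7 m^2 = 5764165.7 / 10000 = 576.41657 hectare ≈ 576.4 hectare (4 s.f.).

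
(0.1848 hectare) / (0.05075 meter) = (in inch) 1.434e+06. Check: 1 hectare = 10000 m^2, so 0.1848 hectare = 0.1848 * 10000 = 1848 m^2. 0.05075 meter = 0.05075 m. Combine: 1848 m^2 / 0.05075 m = 36413.793 m. 1 inch = 0.0254 m, so 36413.793 m = 36413.793 / 0.0254 = 1433613.9 inch ≈ 1.434e+06 inch (4 s.f.).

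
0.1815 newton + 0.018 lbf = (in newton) 0.1815 newton = 0.1815 N. 1 lbf = 4.4482216 N, so 0.018 lbf = 0.018 * 4.4482216 = 0.080067989 N. Sum: 0.1815 + 0.080067989 = 0.26156799 N. 0.26156799 N = 0.26156799 newton ≈ 0.2616 newton (4 s.f.). Final answer: 0.2616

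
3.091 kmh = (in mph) 1 kmh = 0.27777778 m/s, so 3.091 kmh = 3.091 * 0.27777778 = 0.85861111 m/s. 1 mph = 0.44704 m/s, so 0.85861111 m/s = 0.85861111 / 0.44704 = 1.9206584 mph ≈ 1.921 mph (4 s.f.). Final answer: 1.921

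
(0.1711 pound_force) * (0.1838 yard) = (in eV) 1 pound_force = 4.4482216 N, so 0.1711 pound_force = 0.1711 * 4.4482216 = 0.76109072 N. 1 yard = 0.9144 m, so 0.1838 yard = 0.1838 * 0.9144 = 0.16806672 m. Combine: 0.76109072 N * 0.16806672 m = 0.12791402 J. 1 eV = 1.6021766e-19 J, so 0.12791402 J = 0.12791402 / 1.6021766e-19 = 7.9837652e+17 eV ≈ 7.984e+17 eV (4 s.f.). Final answer: 7.984e+17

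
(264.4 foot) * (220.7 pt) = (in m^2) 1 foot = 0.3048 m, so 264.4 foot = 264.4 * 0.3048 = 80.58912 m. 1 pt = 0.00035277778 m, so 220.7 pt = 220.7 * 0.00035277778 = 0.077858056 m. Combine: 80.58912 m * 0.077858056 m = 6.2745122 m^2. Result: 6.2745122 m^2 ≈ 6.275 m^2 (4 s.f.). Final answer: 6.275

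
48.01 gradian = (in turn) 1 gradian = 0.015707963 rad, so 48.01 gradian = 48.01 * 0.015707963 = 0.75413932 rad. 1 turn = 6.2831853 rad, so 0.75413932 rad = 0.75413932 / 6.2831853 = 0.120025 turn ≈ 0.12 turn (4 s.f.). Final answer: 0.12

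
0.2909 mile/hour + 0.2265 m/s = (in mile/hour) 0.7976. Check: 1 mile/hour = 0.44704 m/s, so 0.2909 mile/hour = 0.2909 * 0.44704 = 0.13004394 m/s. 0.2265 m/s is already in m/s. Sum: 0.13004394 + 0.2265 = 0.35654394 m/s. 1 mile/hour = 0.44704 m/s, so 0.35654394 m/s = 0.35654394 / 0.44704 = 0.79756607 mile/hour ≈ 0.7976 mile/hour (4 s.f.).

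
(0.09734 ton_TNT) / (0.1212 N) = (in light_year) 1 ton_TNT = 4.184e+09 J, so 0.09734 ton_TNT = 0.09734 * 4.184e+09 = 4.0727056e+08 J. 0.1212 N is already in N. Combine: 4.0727056e+08 J / 0.1212 N = 3.3603182e+09 m. 1 light_year = 9.4607305e+15 m, so 3.3603182e+09 m = 3.3603182e+09 / 9.4607305e+15 = 3.5518591e-07 light_year ≈ 3.552e-07 light_year (4 s.f.). Final answer: 3.552e-07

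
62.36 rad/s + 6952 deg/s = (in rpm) 1754. Check: 62.36 rad/s is already in rad/s. 1 deg/s = 0.017453293 rad/s, so 6952 deg/s = 6952 * 0.017453293 = 121.33529 rad/s. Sum: 62.36 + 121.33529 = 183.69529 rad/s. 1 rpm = 0.10471976 rad/s, so 183.69529 rad/s = 183.69529 / 0.10471976 = 1754.1608 rpm ≈ 1754 rpm (4 s.f.).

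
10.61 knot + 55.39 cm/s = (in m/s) 6.012. Check: 1 knot = 0.51444444 m/s, so 10.61 knot = 10.61 * 0.51444444 = 5.4582556 m/s. 1 cm/s = 0.01 m/s, so 55.39 cm/s = 55.39 * 0.01 = 0.5539 m/s. Sum: 5.4582556 + 0.5539 = 6.0121556 m/s. Result: 6.0121556 m/s ≈ 6.012 m/s (4 s.f.).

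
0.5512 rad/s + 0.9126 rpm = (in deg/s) 37.06. Check: 0.5512 rad/s is already in rad/s. 1 rpm = 0.10471976 rad/s, so 0.9126 rpm = 0.9126 * 0.10471976 = 0.095567249 rad/s. Sum: 0.5512 + 0.095567249 = 0.64676725 rad/s. 1 deg/s = 0.017453293 rad/s, so 0.64676725 rad/s = 0.64676725 / 0.017453293 = 37.057034 deg/s ≈ 37.06 deg/s (4 s.f.).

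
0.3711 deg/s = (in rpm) 0.06185. Check: 1 deg/s = 0.017453293 rad/s, so 0.3711 deg/s = 0.3711 * 0.017453293 = 0.0064769169 rad/s. 1 rpm = 0.10471976 rad/s, so 0.0064769169 rad/s = 0.0064769169 / 0.10471976 = 0.06185 rpm.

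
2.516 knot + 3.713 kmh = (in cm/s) 1 knot = 0.51444444 m/s, so 2.516 knot = 2.516 * 0.51444444 = 1.2943422 m/s. 1 kmh = 0.27777778 m/s, so 3.713 kmh = 3.713 * 0.27777778 = 1.0313889 m/s. Sum: 1.2943422 + 1.0313889 = 2.3257311 m/s. 1 cm/s = 0.01 m/s, so 2.3257311 m/s = 2.3257311 / 0.01 = 232.57311 cm/s ≈ 232.6 cm/s (4 s.f.). Final answer: 232.6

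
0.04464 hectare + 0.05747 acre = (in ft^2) 1 hectare = 10000 m^2, so 0.04464 hectare = 0.04464 * 10000 = 446.4 m^2. 1 acre = 4046.8564 m^2, so 0.05747 acre = 0.05747 * 4046.8564 = 232.57284 m^2. Sum: 446.4 + 232.57284 = 678.97284 m^2. 1 ft^2 = 0.09290304 m^2, so 678.97284 m^2 = 678.97284 / 0.09290304 = 7308.4028 ft^2 ≈ 7308 ft^2 (4 s.f.). Final answer: 7308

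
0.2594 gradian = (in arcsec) 840.5. Check: 1 gradian = 0.015707963 rad, so 0.2594 gradian = 0.2594 * 0.015707963 = 0.0040746457 rad. 1 arcsec = 4.8481368e-06 rad, so 0.0040746457 rad = 0.0040746457 / 4.8481368e-06 = 840.456 arcsec ≈ 840.5 arcsec (4 s.f.).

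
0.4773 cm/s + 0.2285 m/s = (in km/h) 1 cm/s = 0.01 m/s, so 0.4773 cm/s = 0.4773 * 0.01 = 0.004773 m/s. 0.2285 m/s is already in m/s. Sum: 0.004773 + 0.2285 = 0.233273 m/s. 1 km/h = 0.27777778 m/s, so 0.233273 m/s = 0.233273 / 0.27777778 = 0.8397828 km/h ≈ 0.8398 km/h (4 s.f.). Final answer: 0.8398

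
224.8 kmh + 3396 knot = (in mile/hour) 1 kmh = 0.27777778 m/s, so 224.8 kmh = 224.8 * 0.27777778 = 62.444444 m/s. 1 knot = 0.51444444 m/s, so 3396 knot = 3396 * 0.51444444 = 1747.0533 m/s. Sum: 62.444444 + 1747.0533 = 1809.4978 m/s. 1 mile/hour = 0.44704 m/s, so 1809.4978 m/s = 1809.4978 / 0.44704 = 4047.7312 mile/hour ≈ 4048 mile/hour (4 s.f.). Final answer: 4048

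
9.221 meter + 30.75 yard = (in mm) 9.221 meter = 9.221 m. 1 yard = 0.9144 m, so 30.75 yard = 30.75 * 0.9144 = 28.1178 m. Sum: 9.221 + 28.1178 = 37.3388 m. 1 mm = 0.001 m, so 37.3388 m = 37.3388 / 0.001 = 37338.8 mm ≈ 3.734e+04 mm (4 s.f.). Final answer: 3.734e+04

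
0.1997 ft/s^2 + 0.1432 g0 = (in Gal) 146.5. Check: 1 ft/s^2 = 0.3048 m/s^2, so 0.1997 ft/s^2 = 0.1997 * 0.3048 = 0.06086856 m/s^2. 1 g0 = 9.80665 m/s^2, so 0.1432 g0 = 0.1432 * 9.80665 = 1.4043123 m/s^2. Sum: 0.06086856 + 1.4043123 = 1.4651808 m/s^2. 1 Gal = 0.01 m/s^2, so 1.4651808 m/s^2 = 1.4651808 / 0.01 = 146.51808 Gal ≈ 146.5 Gal (4 s.f.).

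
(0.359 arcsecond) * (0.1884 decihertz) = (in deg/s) 1.879e-06. Check: 1 arcsecond = 4.8481368e-06 rad, so 0.359 arcsecond = 0.359 * 4.8481368e-06 = 1.7404811e-06 rad. 1 decihertz = 0.1 Hz, so 0.1884 decihertz = 0.1884 * 0.1 = 0.01884 Hz. Combine: 1.7404811e-06 rad * 0.01884 Hz = 3.2790664e-08 rad/s. 1 deg/s = 0.017453293 rad/s, so 3.2790664e-08 rad/s = 3.2790664e-08 / 0.017453293 = 1.8787667e-06 deg/s ≈ 1.879e-06 deg/s (4 s.f.).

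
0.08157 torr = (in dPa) 1 torr = 133.32237 Pa, so 0.08157 torr = 0.08157 * 133.32237 = 10.875106 Pa. 1 dPa = 0.1 Pa, so 10.875106 Pa = 10.875106 / 0.1 = 108.75106 dPa ≈ 108.8 dPa (4 s.f.). Final answer: 108.8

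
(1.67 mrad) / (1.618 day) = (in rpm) 1 mrad = 0.001 rad, so 1.67 mrad = 1.67 * 0.001 = 0.00167 rad. 1 day = 86400 s, so 1.618 day = 1.618 * 86400 = 139795.2 s. Combine: 0.00167 rad / 139795.2 s = 1.1946047e-08 rad/s. 1 rpm = 0.10471976 rad/s, so 1.1946047e-08 rad/s = 1.1946047e-08 / 0.10471976 = 1.1407634e-07 rpm ≈ 1.141e-07 rpm (4 s.f.). Final answer: 1.141e-07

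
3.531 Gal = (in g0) 1 Gal = 0.01 m/s^2, so 3.531 Gal = 3.531 * 0.01 = 0.03531 m/s^2. 1 g0 = 9.80665 m/s^2, so 0.03531 m/s^2 = 0.03531 / 9.80665 = 0.0036006179 g0 ≈ 0.003601 g0 (4 s.f.). Final answer: 0.003601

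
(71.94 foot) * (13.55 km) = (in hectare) 29.71. Check: 1 foot = 0.3048 m, so 71.94 foot = 71.94 * 0.3048 = 21.927312 m. 1 km = 1000 m, so 13.55 km = 13.55 * 1000 = 13550 m. Combine: 21.927312 m * 13550 m = 297115.08 m^2. 1 hectare = 10000 m^2, so 297115.08 m^2 = 297115.08 / 10000 = 29.711508 hectare ≈ 29.71 hectare (4 s.f.).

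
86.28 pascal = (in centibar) 86.28 pascal = 86.28 Pa. 1 centibar = 1000 Pa, so 86.28 Pa = 86.28 / 1000 = 0.08628 centibar. Final answer: 0.08628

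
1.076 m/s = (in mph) 2.407. Check: 1 mph = 0.44704 m/s, so 1.076 m/s = 1.076 / 0.44704 = 2.4069435 mph ≈ 2.407 mph (4 s.f.).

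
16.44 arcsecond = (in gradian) 0.005074. Check: 1 arcsecond = 4.8481368e-06 rad, so 16.44 arcsecond = 16.44 * 4.8481368e-06 = 7.9703369e-05 rad. 1 gradian = 0.015707963 rad, so 7.9703369e-05 rad = 7.9703369e-05 / 0.015707963 = 0.0050740741 gradian ≈ 0.005074 gradian (4 s.f.).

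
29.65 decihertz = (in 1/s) 1 decihertz = 0.1 Hz, so 29.65 decihertz = 29.65 * 0.1 = 2.965 Hz. 2.965 Hz = 2.965 1/s. Final answer: 2.965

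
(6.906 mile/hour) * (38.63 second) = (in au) 7.972e-10. Check: 1 mile/hour = 0.44704 m/s, so 6.906 mile/hour = 6.906 * 0.44704 = 3.0872582 m/s. 38.63 second = 38.63 s. Combine: 3.0872582 m/s * 38.63 s = 119.26079 m. 1 au = 1.4959787e+11 m, so 119.26079 m = 119.26079 / 1.4959787e+11 = 7.9720911e-10 au ≈ 7.972e-10 au (4 s.f.).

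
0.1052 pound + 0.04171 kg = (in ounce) 1 pound = 0.45359237 kg, so 0.1052 pound = 0.1052 * 0.45359237 = 0.047717917 kg. 0.04171 kg is already in kg. Sum: 0.047717917 + 0.04171 = 0.089427917 kg. 1 ounce = 0.028349523 kg, so 0.089427917 kg = 0.089427917 / 0.028349523 = 3.154477 ounce ≈ 3.154 ounce (4 s.f.). Final answer: 3.154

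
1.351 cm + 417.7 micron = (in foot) 1 cm = 0.01 m, so 1.351 cm = 1.351 * 0.01 = 0.01351 m. 1 micron = 1e-06 m, so 417.7 micron = 417.7 * 1e-06 = 0.0004177 m. Sum: 0.01351 + 0.0004177 = 0.0139277 m. 1 foot = 0.3048 m, so 0.0139277 m = 0.0139277 / 0.3048 = 0.045694554 foot ≈ 0.04569 foot (4 s.f.). Final answer: 0.04569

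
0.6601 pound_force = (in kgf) 0.2994. Check: 1 pound_force = 4.4482216 N, so 0.6601 pound_force = 0.6601 * 4.4482216 = 2.9362711 N. 1 kgf = 9.80665 N, so 2.9362711 N = 2.9362711 / 9.80665 = 0.29941632 kgf ≈ 0.2994 kgf (4 s.f.).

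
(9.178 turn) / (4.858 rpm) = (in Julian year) 3.592e-06. Check: 1 turn = 6.2831853 rad, so 9.178 turn = 9.178 * 6.2831853 = 57.667075 rad. 1 rpm = 0.10471976 rad/s, so 4.858 rpm = 4.858 * 0.10471976 = 0.50872857 rad/s. Combine: 57.667075 rad / 0.50872857 rad/s = 113.35529 s. 1 Julian year = 31557600 s, so 113.35529 s = 113.35529 / 31557600 = 3.5920124e-06 Julian year ≈ 3.592e-06 Julian year (4 s.f.).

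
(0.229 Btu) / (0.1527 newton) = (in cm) 1.582e+05. Check: 1 Btu = 1055.0559 J, so 0.229 Btu = 0.229 * 1055.0559 = 241.60779 J. 0.1527 newton = 0.1527 N. Combine: 241.60779 J / 0.1527 N = 1582.2383 m. 1 cm = 0.01 m, so 1582.2383 m = 1582.2383 / 0.01 = 158223.83 cm ≈ 1.582e+05 cm (4 s.f.).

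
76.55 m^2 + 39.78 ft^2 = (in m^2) 76.55 m^2 is already in m^2. 1 ft^2 = 0.09290304 m^2, so 39.78 ft^2 = 39.78 * 0.09290304 = 3.6956829 m^2. Sum: 76.55 + 3.6956829 = 80.245683 m^2. Result: 80.245683 m^2 ≈ 80.25 m^2 (4 s.f.). Final answer: 80.25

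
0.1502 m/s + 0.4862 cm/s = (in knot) 0.3014. Check: 0.1502 m/s is already in m/s. 1 cm/s = 0.01 m/s, so 0.4862 cm/s = 0.4862 * 0.01 = 0.004862 m/s. Sum: 0.1502 + 0.004862 = 0.155062 m/s. 1 knot = 0.51444444 m/s, so 0.155062 m/s = 0.155062 / 0.51444444 = 0.30141641 knot ≈ 0.3014 knot (4 s.f.).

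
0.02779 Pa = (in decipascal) 0.2779. Check: 1 decipascal = 0.1 Pa, so 0.02779 Pa = 0.02779 / 0.1 = 0.2779 decipascal.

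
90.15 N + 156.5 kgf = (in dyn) 1.625e+08. Check: 90.15 N is already in N. 1 kgf = 9.80665 N, so 156.5 kgf = 156.5 * 9.80665 = 1534.7407 N. Sum: 90.15 + 1534.7407 = 1624.8907 N. 1 dyn = 1e-05 N, so 1624.8907 N = 1624.8907 / 1e-05 = 1.6248907e+08 dyn ≈ 1.625e+08 dyn (4 s.f.).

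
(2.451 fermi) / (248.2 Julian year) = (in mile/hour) 7e-25. Check: 1 fermi = 1e-15 m, so 2.451 fermi = 2.451 * 1e-15 = 2.451e-15 m. 1 Julian year = 31557600 s, so 248.2 Julian year = 248.2 * 31557600 = 7.8325963e+09 s. Combine: 2.451e-15 m / 7.8325963e+09 s = 3.1292306e-25 m/s. 1 mile/hour = 0.44704 m/s, so 3.1292306e-25 m/s = 3.1292306e-25 / 0.44704 = 6.9998895e-25 mile/hour ≈ 7e-25 mile/hour (4 s.f.).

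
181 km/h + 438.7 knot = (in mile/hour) 617.3. Check: 1 km/h = 0.27777778 m/s, so 181 km/h = 181 * 0.27777778 = 50.277778 m/s. 1 knot = 0.51444444 m/s, so 438.7 knot = 438.7 * 0.51444444 = 225.68678 m/s. Sum: 50.277778 + 225.68678 = 275.96456 m/s. 1 mile/hour = 0.44704 m/s, so 275.96456 m/s = 275.96456 / 0.44704 = 617.31513 mile/hour ≈ 617.3 mile/hour (4 s.f.).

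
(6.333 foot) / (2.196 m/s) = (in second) 0.879. Check: 1 foot = 0.3048 m, so 6.333 foot = 6.333 * 0.3048 = 1.9302984 m. 2.196 m/s is already in m/s. Combine: 1.9302984 m / 2.196 m/s = 0.87900656 s. 0.87900656 s = 0.87900656 second ≈ 0.879 second (4 s.f.).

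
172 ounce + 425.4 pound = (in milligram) 1 ounce = 0.028349523 kg, so 172 ounce = 172 * 0.028349523 = 4.876118 kg. 1 pound = 0.45359237 kg, so 425.4 pound = 425.4 * 0.45359237 = 192.95819 kg. Sum: 4.876118 + 192.95819 = 197.83431 kg. 1 milligram = 1e-06 kg, so 197.83431 kg = 197.83431 / 1e-06 = 1.9783431e+08 milligram ≈ 1.978e+08 milligram (4 s.f.). Final answer: 1.978e+08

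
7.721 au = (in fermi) 1 au = 1.4959787e+11 m, so 7.721 au = 7.721 * 1.4959787e+11 = 1.1550452e+12 m. 1 fermi = 1e-15 m, so 1.1550452e+12 m = 1.1550452e+12 / 1e-15 = 1.1550452e+27 fermi ≈ 1.155e+27 fermi (4 s.f.). Final answer: 1.155e+27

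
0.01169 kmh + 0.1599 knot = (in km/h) 1 kmh = 0.27777778 m/s, so 0.01169 kmh = 0.01169 * 0.27777778 = 0.0032472222 m/s. 1 knot = 0.51444444 m/s, so 0.1599 knot = 0.1599 * 0.51444444 = 0.082259667 m/s. Sum: 0.0032472222 + 0.082259667 = 0.085506889 m/s. 1 km/h = 0.27777778 m/s, so 0.085506889 m/s = 0.085506889 / 0.27777778 = 0.3078248 km/h ≈ 0.3078 km/h (4 s.f.). Final answer: 0.3078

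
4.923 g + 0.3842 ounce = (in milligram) 1.581e+04. Check: 1 g = 0.001 kg, so 4.923 g = 4.923 * 0.001 = 0.004923 kg. 1 ounce = 0.028349523 kg, so 0.3842 ounce = 0.3842 * 0.028349523 = 0.010891887 kg. Sum: 0.004923 + 0.010891887 = 0.015814887 kg. 1 milligram = 1e-06 kg, so 0.015814887 kg = 0.015814887 / 1e-06 = 15814.887 milligram ≈ 1.581e+04 milligram (4 s.f.).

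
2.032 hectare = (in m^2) 1 hectare = 10000 m^2, so 2.032 hectare = 2.032 * 10000 = 20320 m^2. Result: 20320 m^2 ≈ 2.032e+04 m^2 (4 s.f.). Final answer: 2.032e+04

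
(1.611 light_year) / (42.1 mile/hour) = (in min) 1.35e+13. Check: 1 light_year = 9.4607305e+15 m, so 1.611 light_year = 1.611 * 9.4607305e+15 = 1.5241237e+16 m. 1 mile/hour = 0.44704 m/s, so 42.1 mile/hour = 42.1 * 0.44704 = 18.820384 m/s. Combine: 1.5241237e+16 m / 18.820384 m/s = 8.0982603e+14 s. 1 min = 60 s, so 8.0982603e+14 s = 8.0982603e+14 / 60 = 1.34971e+13 min ≈ 1.35e+13 min (4 s.f.).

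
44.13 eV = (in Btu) 6.701e-21. Check: 1 eV = 1.6021766e-19 J, so 44.13 eV = 44.13 * 1.6021766e-19 = 7.0704055e-18 J. 1 Btu = 1055.0559 J, so 7.0704055e-18 J = 7.0704055e-18 / 1055.0559 = 6.7014514e-21 Btu ≈ 6.701e-21 Btu (4 s.f.).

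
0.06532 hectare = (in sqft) 7031. Check: 1 hectare = 10000 m^2, so 0.06532 hectare = 0.06532 * 10000 = 653.2 m^2. 1 sqft = 0.09290304 m^2, so 653.2 m^2 = 653.2 / 0.09290304 = 7030.9863 sqft ≈ 7031 sqft (4 s.f.).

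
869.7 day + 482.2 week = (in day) 1 day = 86400 s, so 869.7 day = 869.7 * 86400 = 75142080 s. 1 week = 604800 s, so 482.2 week = 482.2 * 604800 = 2.9163456e+08 s. Sum: 75142080 + 2.9163456e+08 = 3.6677664e+08 s. 1 day = 86400 s, so 3.6677664e+08 s = 3.6677664e+08 / 86400 = 4245.1 day ≈ 4245 day (4 s.f.). Final answer: 4245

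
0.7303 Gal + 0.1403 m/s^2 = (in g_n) 1 Gal = 0.01 m/s^2, so 0.7303 Gal = 0.7303 * 0.01 = 0.007303 m/s^2. 0.1403 m/s^2 is already in m/s^2. Sum: 0.007303 + 0.1403 = 0.147603 m/s^2. 1 g_n = 9.80665 m/s^2, so 0.147603 m/s^2 = 0.147603 / 9.80665 = 0.015051317 g_n ≈ 0.01505 g_n (4 s.f.). Final answer: 0.01505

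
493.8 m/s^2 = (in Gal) 4.938e+04. Check: 1 Gal = 0.01 m/s^2, so 493.8 m/s^2 = 493.8 / 0.01 = 49380 Gal ≈ 4.938e+04 Gal (4 s.f.).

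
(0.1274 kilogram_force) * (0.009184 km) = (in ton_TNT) 1 kilogram_force = 9.80665 N, so 0.1274 kilogram_force = 0.1274 * 9.80665 = 1.2493672 N. 1 km = 1000 m, so 0.009184 km = 0.009184 * 1000 = 9.184 m. Combine: 1.2493672 N * 9.184 m = 11.474188 J. 1 ton_TNT = 4.184e+09 J, so 11.474188 J = 11.474188 / 4.184e+09 = 2.7423969e-09 ton_TNT ≈ 2.742e-09 ton_TNT (4 s.f.). Final answer: 2.742e-09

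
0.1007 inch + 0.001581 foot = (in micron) 1 inch = 0.0254 m, so 0.1007 inch = 0.1007 * 0.0254 = 0.00255778 m. 1 foot = 0.3048 m, so 0.001581 foot = 0.001581 * 0.3048 = 0.0004818888 m. Sum: 0.00255778 + 0.0004818888 = 0.0030396688 m. 1 micron = 1e-06 m, so 0.0030396688 m = 0.0030396688 / 1e-06 = 3039.6688 micron ≈ 3040 micron (4 s.f.). Final answer: 3040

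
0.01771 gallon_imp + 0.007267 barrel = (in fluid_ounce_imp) 1 gallon_imp = 0.00454609 m^3, so 0.01771 gallon_imp = 0.01771 * 0.00454609 = 8.0511254e-05 m^3. 1 barrel = 0.15898729 m^3, so 0.007267 barrel = 0.007267 * 0.15898729 = 0.0011553607 m^3. Sum: 8.0511254e-05 + 0.0011553607 = 0.0012358719 m^3. 1 fluid_ounce_imp = 2.8413063e-05 m^3, so 0.0012358719 m^3 = 0.0012358719 / 2.8413063e-05 = 43.496611 fluid_ounce_imp ≈ 43.5 fluid_ounce_imp (4 s.f.). Final answer: 43.5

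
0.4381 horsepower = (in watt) 1 horsepower = 745.69987 W, so 0.4381 horsepower = 0.4381 * 745.69987 = 326.69111 W. 326.69111 W = 326.69111 watt ≈ 326.7 watt (4 s.f.). Final answer: 326.7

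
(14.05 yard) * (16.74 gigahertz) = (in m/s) 2.151e+11. Check: 1 yard = 0.9144 m, so 14.05 yard = 14.05 * 0.9144 = 12.84732 m. 1 gigahertz = 1e+09 Hz, so 16.74 gigahertz = 16.74 * 1e+09 = 1.674e+10 Hz. Combine: 12.84732 m * 1.674e+10 Hz = 2.1506414e+11 m/s. Result: 2.1506414e+11 m/s ≈ 2.151e+11 m/s (4 s.f.).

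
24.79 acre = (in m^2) 1 acre = 4046.8564 m^2, so 24.79 acre = 24.79 * 4046.8564 = 100321.57 m^2. Result: 100321.57 m^2 ≈ 1.003e+05 m^2 (4 s.f.). Final answer: 1.003e+05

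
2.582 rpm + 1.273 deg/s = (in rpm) 2.794. Check: 1 rpm = 0.10471976 rad/s, so 2.582 rpm = 2.582 * 0.10471976 = 0.27038641 rad/s. 1 deg/s = 0.017453293 rad/s, so 1.273 deg/s = 1.273 * 0.017453293 = 0.022218041 rad/s. Sum: 0.27038641 + 0.022218041 = 0.29260445 rad/s. 1 rpm = 0.10471976 rad/s, so 0.29260445 rad/s = 0.29260445 / 0.10471976 = 2.7941667 rpm ≈ 2.794 rpm (4 s.f.).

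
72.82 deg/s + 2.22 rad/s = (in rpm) 33.34. Check: 1 deg/s = 0.017453293 rad/s, so 72.82 deg/s = 72.82 * 0.017453293 = 1.2709488 rad/s. 2.22 rad/s is already in rad/s. Sum: 1.2709488 + 2.22 = 3.4909488 rad/s. 1 rpm = 0.10471976 rad/s, so 3.4909488 rad/s = 3.4909488 / 0.10471976 = 33.336105 rpm ≈ 33.34 rpm (4 s.f.).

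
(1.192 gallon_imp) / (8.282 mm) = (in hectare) 1 gallon_imp = 0.00454609 m^3, so 1.192 gallon_imp = 1.192 * 0.00454609 = 0.0054189393 m^3. 1 mm = 0.001 m, so 8.282 mm = 8.282 * 0.001 = 0.008282 m. Combine: 0.0054189393 m^3 / 0.008282 m = 0.65430322 m^2. 1 hectare = 10000 m^2, so 0.65430322 m^2 = 0.65430322 / 10000 = 6.5430322e-05 hectare ≈ 6.543e-05 hectare (4 s.f.). Final answer: 6.543e-05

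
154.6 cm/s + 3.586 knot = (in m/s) 3.391. Check: 1 cm/s = 0.01 m/s, so 154.6 cm/s = 154.6 * 0.01 = 1.546 m/s. 1 knot = 0.51444444 m/s, so 3.586 knot = 3.586 * 0.51444444 = 1.8447978 m/s. Sum: 1.546 + 1.8447978 = 3.3907978 m/s. Result: 3.3907978 m/s ≈ 3.391 m/s (4 s.f.).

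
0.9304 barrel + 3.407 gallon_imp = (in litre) 163.4. Check: 1 barrel = 0.15898729 m^3, so 0.9304 barrel = 0.9304 * 0.15898729 = 0.14792178 m^3. 1 gallon_imp = 0.00454609 m^3, so 3.407 gallon_imp = 3.407 * 0.00454609 = 0.015488529 m^3. Sum: 0.14792178 + 0.015488529 = 0.16341031 m^3. 1 litre = 0.001 m^3, so 0.16341031 m^3 = 0.16341031 / 0.001 = 163.41031 litre ≈ 163.4 litre (4 s.f.).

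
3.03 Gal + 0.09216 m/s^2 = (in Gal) 1 Gal = 0.01 m/s^2, so 3.03 Gal = 3.03 * 0.01 = 0.0303 m/s^2. 0.09216 m/s^2 is already in m/s^2. Sum: 0.0303 + 0.09216 = 0.12246 m/s^2. 1 Gal = 0.01 m/s^2, so 0.12246 m/s^2 = 0.12246 / 0.01 = 12.246 Gal ≈ 12.25 Gal (4 s.f.). Final answer: 12.25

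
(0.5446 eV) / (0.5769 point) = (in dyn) 4.287e-11. Check: 1 eV = 1.6021766e-19 J, so 0.5446 eV = 0.5446 * 1.6021766e-19 = 8.7254539e-20 J. 1 point = 0.00035277778 m, so 0.5769 point = 0.5769 * 0.00035277778 = 0.0002035175 m. Combine: 8.7254539e-20 J / 0.0002035175 m = 4.2873237e-16 N. 1 dyn = 1e-05 N, so 4.2873237e-16 N = 4.2873237e-16 / 1e-05 = 4.2873237e-11 dyn ≈ 4.287e-11 dyn (4 s.f.).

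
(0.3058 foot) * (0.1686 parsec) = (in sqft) 1 foot = 0.3048 m, so 0.3058 foot = 0.3058 * 0.3048 = 0.09320784 m. 1 parsec = 3.0856776e+16 m, so 0.1686 parsec = 0.1686 * 3.0856776e+16 = 5.2024524e+15 m. Combine: 0.09320784 m * 5.2024524e+15 m = 4.8490935e+14 m^2. 1 sqft = 0.09290304 m^2, so 4.8490935e+14 m^2 = 4.8490935e+14 / 0.09290304 = 5.2195208e+15 sqft ≈ 5.22e+15 sqft (4 s.f.). Final answer: 5.22e+15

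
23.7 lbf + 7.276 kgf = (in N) 1 lbf = 4.4482216 N, so 23.7 lbf = 23.7 * 4.4482216 = 105.42285 N. 1 kgf = 9.80665 N, so 7.276 kgf = 7.276 * 9.80665 = 71.353185 N. Sum: 105.42285 + 71.353185 = 176.77604 N. Result: 176.77604 N ≈ 176.8 N (4 s.f.). Final answer: 176.8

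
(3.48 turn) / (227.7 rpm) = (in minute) 0.01528. Check: 1 turn = 6.2831853 rad, so 3.48 turn = 3.48 * 6.2831853 = 21.865485 rad. 1 rpm = 0.10471976 rad/s, so 227.7 rpm = 227.7 * 0.10471976 = 23.844688 rad/s. Combine: 21.865485 rad / 23.844688 rad/s = 0.91699605 s. 1 minute = 60 s, so 0.91699605 s = 0.91699605 / 60 = 0.015283267 minute ≈ 0.01528 minute (4 s.f.).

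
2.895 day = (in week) 1 day = 86400 s, so 2.895 day = 2.895 * 86400 = 250128 s. 1 week = 604800 s, so 250128 s = 250128 / 604800 = 0.41357143 week ≈ 0.4136 week (4 s.f.). Final answer: 0.4136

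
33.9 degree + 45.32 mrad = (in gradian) 1 degree = 0.017453293 rad, so 33.9 degree = 33.9 * 0.017453293 = 0.59166662 rad. 1 mrad = 0.001 rad, so 45.32 mrad = 45.32 * 0.001 = 0.04532 rad. Sum: 0.59166662 + 0.04532 = 0.63698662 rad. 1 gradian = 0.015707963 rad, so 0.63698662 rad = 0.63698662 / 0.015707963 = 40.551827 gradian ≈ 40.55 gradian (4 s.f.). Final answer: 40.55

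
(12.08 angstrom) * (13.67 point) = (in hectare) 5.826e-16. Check: 1 angstrom = 1e-10 m, so 12.08 angstrom = 12.08 * 1e-10 = 1.208e-09 m. 1 point = 0.00035277778 m, so 13.67 point = 13.67 * 0.00035277778 = 0.0048224722 m. Combine: 1.208e-09 m * 0.0048224722 m = 5.8255464e-12 m^2. 1 hectare = 10000 m^2, so 5.8255464e-12 m^2 = 5.8255464e-12 / 10000 = 5.8255464e-16 hectare ≈ 5.826e-16 hectare (4 s.f.).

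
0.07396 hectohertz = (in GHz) 1 hectohertz = 100 Hz, so 0.07396 hectohertz = 0.07396 * 100 = 7.396 Hz. 1 GHz = 1e+09 Hz, so 7.396 Hz = 7.396 / 1e+09 = 7.396e-09 GHz. Final answer: 7.396e-09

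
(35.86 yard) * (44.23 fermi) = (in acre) 3.584e-16. Check: 1 yard = 0.9144 m, so 35.86 yard = 35.86 * 0.9144 = 32.790384 m. 1 fermi = 1e-15 m, so 44.23 fermi = 44.23 * 1e-15 = 4.423e-14 m. Combine: 32.790384 m * 4.423e-14 m = 1.4503187e-12 m^2. 1 acre = 4046.8564 m^2, so 1.4503187e-12 m^2 = 1.4503187e-12 / 4046.8564 = 3.5838155e-16 acre ≈ 3.584e-16 acre (4 s.f.).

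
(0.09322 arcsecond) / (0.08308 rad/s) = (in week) 8.994e-12. Check: 1 arcsecond = 4.8481368e-06 rad, so 0.09322 arcsecond = 0.09322 * 4.8481368e-06 = 4.5194331e-07 rad. 0.08308 rad/s is already in rad/s. Combine: 4.5194331e-07 rad / 0.08308 rad/s = 5.4398569e-06 s. 1 week = 604800 s, so 5.4398569e-06 s = 5.4398569e-06 / 604800 = 8.9944724e-12 week ≈ 8.994e-12 week (4 s.f.).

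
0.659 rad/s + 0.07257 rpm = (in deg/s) 0.659 rad/s is already in rad/s. 1 rpm = 0.10471976 rad/s, so 0.07257 rpm = 0.07257 * 0.10471976 = 0.0075995126 rad/s. Sum: 0.659 + 0.0075995126 = 0.66659951 rad/s. 1 deg/s = 0.017453293 rad/s, so 0.66659951 rad/s = 0.66659951 / 0.017453293 = 38.193339 deg/s ≈ 38.19 deg/s (4 s.f.). Final answer: 38.19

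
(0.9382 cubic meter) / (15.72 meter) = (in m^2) 0.05968. Check: 0.9382 cubic meter = 0.9382 m^3. 15.72 meter = 15.72 m. Combine: 0.9382 m^3 / 15.72 m = 0.059681934 m^2. Result: 0.059681934 m^2 ≈ 0.05968 m^2 (4 s.f.).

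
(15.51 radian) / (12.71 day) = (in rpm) 0.0001349. Check: 15.51 radian = 15.51 rad. 1 day = 86400 s, so 12.71 day = 12.71 * 86400 = 1098144 s. Combine: 15.51 rad / 1098144 s = 1.4123831e-05 rad/s. 1 rpm = 0.10471976 rad/s, so 1.4123831e-05 rad/s = 1.4123831e-05 / 0.10471976 = 0.00013487265 rpm ≈ 0.0001349 rpm (4 s.f.).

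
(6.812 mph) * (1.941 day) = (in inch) 1 mph = 0.44704 m/s, so 6.812 mph = 6.812 * 0.44704 = 3.0452365 m/s. 1 day = 86400 s, so 1.941 day = 1.941 * 86400 = 167702.4 s. Combine: 3.0452365 m/s * 167702.4 s = 510693.47 m. 1 inch = 0.0254 m, so 510693.47 m = 510693.47 / 0.0254 = 20106042 inch ≈ 2.011e+07 inch (4 s.f.). Final answer: 2.011e+07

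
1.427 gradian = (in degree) 1 gradian = 0.015707963 rad, so 1.427 gradian = 1.427 * 0.015707963 = 0.022415264 rad. 1 degree = 0.017453293 rad, so 0.022415264 rad = 0.022415264 / 0.017453293 = 1.2843 degree ≈ 1.284 degree (4 s.f.). Final answer: 1.284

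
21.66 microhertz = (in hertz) 2.166e-05. Check: 1 microhertz = 1e-06 Hz, so 21.66 microhertz = 21.66 * 1e-06 = 2.166e-05 Hz. 2.166e-05 Hz = 2.166e-05 hertz.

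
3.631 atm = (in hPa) 1 atm = 101325 Pa, so 3.631 atm = 3.631 * 101325 = 367911.07 Pa. 1 hPa = 100 Pa, so 367911.07 Pa = 367911.07 / 100 = 3679.1107 hPa ≈ 3679 hPa (4 s.f.). Final answer: 3679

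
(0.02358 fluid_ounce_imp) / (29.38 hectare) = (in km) 2.28e-15. Check: 1 fluid_ounce_imp = 2.8413063e-05 m^3, so 0.02358 fluid_ounce_imp = 0.02358 * 2.8413063e-05 = 6.6998001e-07 m^3. 1 hectare = 10000 m^2, so 29.38 hectare = 29.38 * 10000 = 293800 m^2. Combine: 6.6998001e-07 m^3 / 293800 m^2 = 2.2803949e-12 m. 1 km = 1000 m, so 2.2803949e-12 m = 2.2803949e-12 / 1000 = 2.2803949e-15 km ≈ 2.28e-15 km (4 s.f.).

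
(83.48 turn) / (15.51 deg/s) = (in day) 1 turn = 6.2831853 rad, so 83.48 turn = 83.48 * 6.2831853 = 524.52031 rad. 1 deg/s = 0.017453293 rad/s, so 15.51 deg/s = 15.51 * 0.017453293 = 0.27070057 rad/s. Combine: 524.52031 rad / 0.27070057 rad/s = 1937.6402 s. 1 day = 86400 s, so 1937.6402 s = 1937.6402 / 86400 = 0.022426392 day ≈ 0.02243 day (4 s.f.). Final answer: 0.02243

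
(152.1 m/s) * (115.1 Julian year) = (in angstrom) 152.1 m/s is already in m/s. 1 Julian year = 31557600 s, so 115.1 Julian year = 115.1 * 31557600 = 3.6322798e+09 s. Combine: 152.1 m/s * 3.6322798e+09 s = 5.5246975e+11 m. 1 angstrom = 1e-10 m, so 5.5246975e+11 m = 5.5246975e+11 / 1e-10 = 5.5246975e+21 angstrom ≈ 5.525e+21 angstrom (4 s.f.). Final answer: 5.525e+21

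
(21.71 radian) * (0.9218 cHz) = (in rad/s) 0.2001. Check: 21.71 radian = 21.71 rad. 1 cHz = 0.01 Hz, so 0.9218 cHz = 0.9218 * 0.01 = 0.009218 Hz. Combine: 21.71 rad * 0.009218 Hz = 0.20012278 rad/s. Result: 0.20012278 rad/s ≈ 0.2001 rad/s (4 s.f.).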